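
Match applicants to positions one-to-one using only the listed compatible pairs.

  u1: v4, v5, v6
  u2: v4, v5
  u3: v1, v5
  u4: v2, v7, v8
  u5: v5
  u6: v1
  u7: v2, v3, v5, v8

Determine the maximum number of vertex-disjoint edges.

Unit-capacity flow: source→left, listed edges, right→sink; max matching = max flow.
Augmenting path u1→v4 (+1); matched 1.
Augmenting path u2→v5 (+1); matched 2.
Augmenting path u3→v1 (+1); matched 3.
Augmenting path u4→v2 (+1); matched 4.
Augmenting path u7→v3 (+1); matched 5.
Augmenting path u5→v5→u2→v4→u1→v6 (+1); matched 6.
No augmenting path remains; maximum matching = 6.
König certificate: {u1, u2, u4, u7, v1, v5} is a vertex cover of size 6 (every listed pair touches it), so no matching can be larger.

6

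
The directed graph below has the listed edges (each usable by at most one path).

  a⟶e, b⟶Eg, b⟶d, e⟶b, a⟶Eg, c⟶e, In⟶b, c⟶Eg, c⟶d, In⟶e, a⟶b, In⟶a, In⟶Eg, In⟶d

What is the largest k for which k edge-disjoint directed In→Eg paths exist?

Assign every edge capacity 1; by Menger, the answer equals the max flow.
Path In→Eg (+1); total 1.
Path In→a→Eg (+1); total 2.
Path In→b→Eg (+1); total 3.
No residual In→Eg path; max flow = 3.
Certifying cut of size 3: {In→Eg, In→a, b→Eg}.

3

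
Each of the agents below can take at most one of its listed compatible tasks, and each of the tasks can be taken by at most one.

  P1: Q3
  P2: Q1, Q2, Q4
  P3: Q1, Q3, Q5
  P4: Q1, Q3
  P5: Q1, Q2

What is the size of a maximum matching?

Unit-capacity flow: source→left, listed edges, right→sink; max matching = max flow.
Augmenting path P1→Q3 (+1); matched 1.
Augmenting path P2→Q1 (+1); matched 2.
Augmenting path P3→Q5 (+1); matched 3.
Augmenting path P5→Q2 (+1); matched 4.
Augmenting path P4→Q1→P2→Q4 (+1); matched 5.
No augmenting path remains; maximum matching = 5.
König certificate: {P1, P2, P3, P4, P5} is a vertex cover of size 5 (every listed pair touches it), so no matching can be larger.

5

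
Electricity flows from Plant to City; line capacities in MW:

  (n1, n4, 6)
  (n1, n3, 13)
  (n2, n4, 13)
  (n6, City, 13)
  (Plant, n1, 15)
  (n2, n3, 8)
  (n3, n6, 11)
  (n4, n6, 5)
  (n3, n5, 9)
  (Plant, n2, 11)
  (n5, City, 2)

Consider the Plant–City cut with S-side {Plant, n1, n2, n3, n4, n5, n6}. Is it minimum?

Given cut capacity: 2 + 13 = 15.
Augment Plant→n1→n3→n5→City: bottleneck 2, flow now 2.
Augment Plant→n1→n3→n6→City: bottleneck 11, flow now 13.
Augment Plant→n1→n4→n6→City: bottleneck 2, flow now 15.
No augmenting path remains; maximum flow = 15.
Cut capacity 15 equals the max flow, so it is a minimum cut.

Yes — it is a minimum cut (capacity 15).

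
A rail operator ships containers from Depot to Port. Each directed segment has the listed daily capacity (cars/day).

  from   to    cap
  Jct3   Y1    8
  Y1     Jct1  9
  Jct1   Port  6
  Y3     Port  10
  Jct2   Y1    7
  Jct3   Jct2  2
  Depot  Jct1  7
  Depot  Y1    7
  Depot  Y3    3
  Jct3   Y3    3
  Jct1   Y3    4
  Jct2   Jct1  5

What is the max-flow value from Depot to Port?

Augment Depot→Jct1→Port: bottleneck 6, flow now 6.
Augment Depot→Y3→Port: bottleneck 3, flow now 9.
Augment Depot→Jct1→Y3→Port: bottleneck 1, flow now 10.
Augment Depot→Y1→Jct1→Y3→Port: bottleneck 3, flow now 13.
No augmenting path remains; maximum flow = 13.
In the residual graph, reachable from Depot: {Depot, Y1, Jct1}.
Min-cut edges: Depot→Y3 (3), Jct1→Y3 (4), Jct1→Port (6); capacity 3 + 4 + 6 = 13.
This cut is saturated, so no flow can exceed 13.

13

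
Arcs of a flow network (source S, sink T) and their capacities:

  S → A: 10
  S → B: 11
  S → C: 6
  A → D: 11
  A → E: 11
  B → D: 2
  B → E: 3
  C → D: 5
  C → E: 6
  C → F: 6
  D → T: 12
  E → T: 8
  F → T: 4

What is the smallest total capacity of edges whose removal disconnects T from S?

21

Augment S→A→D→T: bottleneck 10, flow now 10.
Augment S→B→D→T: bottleneck 2, flow now 12.
Augment S→B→E→T: bottleneck 3, flow now 15.
Augment S→C→E→T: bottleneck 5, flow now 20.
Augment S→C→F→T: bottleneck 1, flow now 21.
No augmenting path remains; maximum flow = 21.
By max-flow min-cut, the minimum cut capacity equals the max flow.
In the residual graph, reachable from S: {S, B}.
Min-cut edges: S→A (10), S→C (6), B→D (2), B→E (3); capacity 10 + 6 + 2 + 3 = 21.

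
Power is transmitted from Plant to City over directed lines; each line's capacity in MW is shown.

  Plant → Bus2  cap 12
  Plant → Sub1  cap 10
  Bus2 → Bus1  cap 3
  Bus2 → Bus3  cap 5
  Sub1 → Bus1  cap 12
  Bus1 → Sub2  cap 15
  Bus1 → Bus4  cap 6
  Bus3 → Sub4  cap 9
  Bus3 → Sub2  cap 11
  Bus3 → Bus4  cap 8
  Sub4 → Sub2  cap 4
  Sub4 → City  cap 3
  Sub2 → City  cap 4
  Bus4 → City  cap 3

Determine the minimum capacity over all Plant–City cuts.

Augment Plant→Bus2→Bus1→Sub2→City: bottleneck 3, flow now 3.
Augment Plant→Bus2→Bus3→Sub4→City: bottleneck 3, flow now 6.
Augment Plant→Bus2→Bus3→Sub2→City: bottleneck 1, flow now 7.
Augment Plant→Bus2→Bus3→Bus4→City: bottleneck 1, flow now 8.
Augment Plant→Sub1→Bus1→Bus4→City: bottleneck 2, flow now 10.
No augmenting path remains; maximum flow = 10.
By max-flow min-cut, the minimum cut capacity equals the max flow.
In the residual graph, reachable from Plant: {Plant, Bus2, Sub1, Bus1, Bus3, Sub4, Sub2, Bus4}.
Min-cut edges: Sub4→City (3), Sub2→City (4), Bus4→City (3); capacity 3 + 4 + 3 = 10.

10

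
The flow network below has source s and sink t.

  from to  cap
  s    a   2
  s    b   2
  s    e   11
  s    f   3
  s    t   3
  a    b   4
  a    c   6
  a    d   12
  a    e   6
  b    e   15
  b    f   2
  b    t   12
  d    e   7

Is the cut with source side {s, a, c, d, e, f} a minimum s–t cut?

Given cut capacity: 2 + 3 + 4 = 9.
Augment s→t: bottleneck 3, flow now 3.
Augment s→b→t: bottleneck 2, flow now 5.
Augment s→a→b→t: bottleneck 2, flow now 7.
No augmenting path remains; maximum flow = 7.
In the residual graph, reachable from s: {s, e, f}.
Min-cut edges: s→a (2), s→b (2), s→t (3); capacity 2 + 2 + 3 = 7.
Cut capacity 9 exceeds the max flow 7, so it is not minimum.

No — its capacity is 9, but the minimum cut has capacity 7.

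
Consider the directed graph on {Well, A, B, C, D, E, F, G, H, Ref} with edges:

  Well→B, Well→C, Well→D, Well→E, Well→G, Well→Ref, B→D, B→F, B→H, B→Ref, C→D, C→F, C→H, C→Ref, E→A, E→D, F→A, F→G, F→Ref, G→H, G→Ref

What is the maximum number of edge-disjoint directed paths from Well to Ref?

Assign every edge capacity 1; by Menger, the answer equals the max flow.
Path Well→Ref (+1); total 1.
Path Well→B→Ref (+1); total 2.
Path Well→C→Ref (+1); total 3.
Path Well→G→Ref (+1); total 4.
No residual Well→Ref path; max flow = 4.
Certifying cut of size 4: {Well→B, Well→C, Well→G, Well→Ref}.

4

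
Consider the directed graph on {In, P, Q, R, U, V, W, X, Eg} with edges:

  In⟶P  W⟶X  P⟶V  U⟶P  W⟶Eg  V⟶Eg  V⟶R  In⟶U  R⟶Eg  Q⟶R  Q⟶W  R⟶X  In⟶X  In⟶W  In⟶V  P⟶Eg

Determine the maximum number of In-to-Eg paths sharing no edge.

Assign every edge capacity 1; by Menger, the answer equals the max flow.
Path In→P→Eg (+1); total 1.
Path In→V→Eg (+1); total 2.
Path In→W→Eg (+1); total 3.
Path In→U→P→V→R→Eg (+1); total 4.
No residual In→Eg path; max flow = 4.
Certifying cut of size 4: {In→P, In→U, In→V, In→W}.

4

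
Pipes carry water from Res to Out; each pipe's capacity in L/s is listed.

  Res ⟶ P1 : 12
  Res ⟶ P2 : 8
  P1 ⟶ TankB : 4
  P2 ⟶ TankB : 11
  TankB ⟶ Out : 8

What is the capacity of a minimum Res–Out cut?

Augment Res→P1→TankB→Out: bottleneck 4, flow now 4.
Augment Res→P2→TankB→Out: bottleneck 4, flow now 8.
No augmenting path remains; maximum flow = 8.
By max-flow min-cut, the minimum cut capacity equals the max flow.
In the residual graph, reachable from Res: {Res, P1, P2, TankB}.
Min-cut edges: TankB→Out (8); capacity 8 = 8.

8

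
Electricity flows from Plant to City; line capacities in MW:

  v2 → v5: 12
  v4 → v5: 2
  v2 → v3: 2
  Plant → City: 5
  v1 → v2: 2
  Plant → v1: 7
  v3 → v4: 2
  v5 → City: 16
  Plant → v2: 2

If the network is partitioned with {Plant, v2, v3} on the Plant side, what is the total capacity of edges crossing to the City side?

26

Edges leaving {Plant, v2, v3}: Plant→v1 (7), Plant→City (5), v2→v5 (12), v3→v4 (2).
Cut capacity = 7 + 5 + 12 + 2 = 26.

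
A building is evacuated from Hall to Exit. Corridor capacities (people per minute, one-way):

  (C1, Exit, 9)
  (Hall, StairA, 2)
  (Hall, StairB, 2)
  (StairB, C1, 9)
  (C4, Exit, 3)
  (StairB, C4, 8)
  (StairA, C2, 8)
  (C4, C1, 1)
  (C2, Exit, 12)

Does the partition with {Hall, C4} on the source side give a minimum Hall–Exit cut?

No — its capacity is 8, but the minimum cut has capacity 4.

Given cut capacity: 2 + 2 + 1 + 3 = 8.
Augment Hall→StairA→C2→Exit: bottleneck 2, flow now 2.
Augment Hall→StairB→C1→Exit: bottleneck 2, flow now 4.
No augmenting path remains; maximum flow = 4.
In the residual graph, reachable from Hall: {Hall}.
Min-cut edges: Hall→StairA (2), Hall→StairB (2); capacity 2 + 2 = 4.
Cut capacity 8 exceeds the max flow 4, so it is not minimum.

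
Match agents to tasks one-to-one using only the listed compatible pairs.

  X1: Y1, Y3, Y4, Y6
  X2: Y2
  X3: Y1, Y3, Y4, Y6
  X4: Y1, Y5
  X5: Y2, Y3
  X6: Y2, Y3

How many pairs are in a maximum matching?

Unit-capacity flow: source→left, listed edges, right→sink; max matching = max flow.
Augmenting path X1→Y1 (+1); matched 1.
Augmenting path X2→Y2 (+1); matched 2.
Augmenting path X3→Y3 (+1); matched 3.
Augmenting path X4→Y5 (+1); matched 4.
Augmenting path X5→Y3→X3→Y4 (+1); matched 5.
No augmenting path remains; maximum matching = 5.
König certificate: {X1, X3, X4, Y2, Y3} is a vertex cover of size 5 (every listed pair touches it), so no matching can be larger.

5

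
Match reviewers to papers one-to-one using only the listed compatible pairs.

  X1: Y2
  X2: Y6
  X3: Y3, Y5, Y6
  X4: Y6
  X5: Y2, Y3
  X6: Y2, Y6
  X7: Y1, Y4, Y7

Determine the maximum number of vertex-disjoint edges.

5

Unit-capacity flow: source→left, listed edges, right→sink; max matching = max flow.
Augmenting path X1→Y2 (+1); matched 1.
Augmenting path X2→Y6 (+1); matched 2.
Augmenting path X3→Y3 (+1); matched 3.
Augmenting path X7→Y1 (+1); matched 4.
Augmenting path X5→Y3→X3→Y5 (+1); matched 5.
No augmenting path remains; maximum matching = 5.
König certificate: {X3, X5, X7, Y2, Y6} is a vertex cover of size 5 (every listed pair touches it), so no matching can be larger.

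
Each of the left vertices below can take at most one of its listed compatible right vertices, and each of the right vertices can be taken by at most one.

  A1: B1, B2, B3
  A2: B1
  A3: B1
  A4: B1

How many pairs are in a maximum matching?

Unit-capacity flow: source→left, listed edges, right→sink; max matching = max flow.
Augmenting path A1→B1 (+1); matched 1.
Augmenting path A2→B1→A1→B2 (+1); matched 2.
No augmenting path remains; maximum matching = 2.
König certificate: {A1, B1} is a vertex cover of size 2 (every listed pair touches it), so no matching can be larger.

2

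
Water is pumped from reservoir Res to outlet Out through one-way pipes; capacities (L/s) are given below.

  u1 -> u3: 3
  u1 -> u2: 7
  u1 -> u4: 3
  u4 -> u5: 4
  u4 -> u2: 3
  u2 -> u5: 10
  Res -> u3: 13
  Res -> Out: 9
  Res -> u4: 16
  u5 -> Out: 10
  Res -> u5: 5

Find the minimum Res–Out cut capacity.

Augment Res→Out: bottleneck 9, flow now 9.
Augment Res→u5→Out: bottleneck 5, flow now 14.
Augment Res→u4→u5→Out: bottleneck 4, flow now 18.
Augment Res→u4→u2→u5→Out: bottleneck 1, flow now 19.
No augmenting path remains; maximum flow = 19.
By max-flow min-cut, the minimum cut capacity equals the max flow.
In the residual graph, reachable from Res: {Res, u2, u3, u4, u5}.
Min-cut edges: Res→Out (9), u5→Out (10); capacity 9 + 10 = 19.

19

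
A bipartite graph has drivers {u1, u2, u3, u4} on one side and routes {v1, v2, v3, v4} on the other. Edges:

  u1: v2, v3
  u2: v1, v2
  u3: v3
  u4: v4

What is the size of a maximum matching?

Unit-capacity flow: source→left, listed edges, right→sink; max matching = max flow.
Augmenting path u1→v2 (+1); matched 1.
Augmenting path u2→v1 (+1); matched 2.
Augmenting path u3→v3 (+1); matched 3.
Augmenting path u4→v4 (+1); matched 4.
No augmenting path remains; maximum matching = 4.
König certificate: {u1, u2, u3, u4} is a vertex cover of size 4 (every listed pair touches it), so no matching can be larger.

4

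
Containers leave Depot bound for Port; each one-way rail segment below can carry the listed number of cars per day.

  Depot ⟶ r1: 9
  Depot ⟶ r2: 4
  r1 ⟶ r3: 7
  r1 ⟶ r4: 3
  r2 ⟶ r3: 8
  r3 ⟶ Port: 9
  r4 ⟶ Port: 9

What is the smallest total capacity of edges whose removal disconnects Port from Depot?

12

Augment Depot→r1→r3→Port: bottleneck 7, flow now 7.
Augment Depot→r1→r4→Port: bottleneck 2, flow now 9.
Augment Depot→r2→r3→Port: bottleneck 2, flow now 11.
Augment Depot→r2→r3→r1→r4→Port: bottleneck 1, flow now 12. (uses reverse residual edge)
No augmenting path remains; maximum flow = 12.
By max-flow min-cut, the minimum cut capacity equals the max flow.
In the residual graph, reachable from Depot: {Depot, r1, r2, r3}.
Min-cut edges: r1→r4 (3), r3→Port (9); capacity 3 + 9 = 12.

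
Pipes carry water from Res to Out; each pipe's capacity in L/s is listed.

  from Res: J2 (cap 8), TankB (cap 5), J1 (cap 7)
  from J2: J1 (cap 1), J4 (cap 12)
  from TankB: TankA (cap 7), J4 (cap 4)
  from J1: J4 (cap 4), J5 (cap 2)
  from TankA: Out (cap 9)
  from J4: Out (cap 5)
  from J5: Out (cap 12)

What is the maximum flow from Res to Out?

Augment Res→J2→J4→Out: bottleneck 5, flow now 5.
Augment Res→TankB→TankA→Out: bottleneck 5, flow now 10.
Augment Res→J1→J5→Out: bottleneck 2, flow now 12.
No augmenting path remains; maximum flow = 12.
In the residual graph, reachable from Res: {Res, J2, J1, J4}.
Min-cut edges: Res→TankB (5), J1→J5 (2), J4→Out (5); capacity 5 + 2 + 5 = 12.
This cut is saturated, so no flow can exceed 12.

12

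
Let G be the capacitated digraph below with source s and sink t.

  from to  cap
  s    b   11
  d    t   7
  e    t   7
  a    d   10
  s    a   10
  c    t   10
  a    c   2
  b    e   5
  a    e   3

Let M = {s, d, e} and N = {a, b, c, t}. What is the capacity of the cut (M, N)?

Edges leaving {s, d, e}: s→a (10), s→b (11), d→t (7), e→t (7).
Cut capacity = 10 + 11 + 7 + 7 = 35.

35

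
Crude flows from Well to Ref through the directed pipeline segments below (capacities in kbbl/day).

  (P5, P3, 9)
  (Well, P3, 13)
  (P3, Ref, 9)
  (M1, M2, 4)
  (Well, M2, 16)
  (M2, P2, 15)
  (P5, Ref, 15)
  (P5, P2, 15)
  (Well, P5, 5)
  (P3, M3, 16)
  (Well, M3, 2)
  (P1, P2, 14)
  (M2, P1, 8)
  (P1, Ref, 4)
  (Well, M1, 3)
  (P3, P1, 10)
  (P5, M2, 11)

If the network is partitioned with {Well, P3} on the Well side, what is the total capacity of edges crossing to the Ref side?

Edges leaving {Well, P3}: Well→P5 (5), Well→M2 (16), Well→M3 (2), Well→M1 (3), P3→M3 (16), P3→P1 (10), P3→Ref (9).
Cut capacity = 5 + 16 + 2 + 3 + 16 + 10 + 9 = 61.

61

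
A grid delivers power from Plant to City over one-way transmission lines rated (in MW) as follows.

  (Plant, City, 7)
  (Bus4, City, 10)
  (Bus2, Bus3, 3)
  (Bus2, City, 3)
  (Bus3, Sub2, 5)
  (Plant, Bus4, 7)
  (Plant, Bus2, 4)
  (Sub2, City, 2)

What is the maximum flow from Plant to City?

18

Augment Plant→City: bottleneck 7, flow now 7.
Augment Plant→Bus2→City: bottleneck 3, flow now 10.
Augment Plant→Bus4→City: bottleneck 7, flow now 17.
Augment Plant→Bus2→Bus3→Sub2→City: bottleneck 1, flow now 18.
No augmenting path remains; maximum flow = 18.
In the residual graph, reachable from Plant: {Plant}.
Min-cut edges: Plant→Bus2 (4), Plant→Bus4 (7), Plant→City (7); capacity 4 + 7 + 7 = 18.
This cut is saturated, so no flow can exceed 18.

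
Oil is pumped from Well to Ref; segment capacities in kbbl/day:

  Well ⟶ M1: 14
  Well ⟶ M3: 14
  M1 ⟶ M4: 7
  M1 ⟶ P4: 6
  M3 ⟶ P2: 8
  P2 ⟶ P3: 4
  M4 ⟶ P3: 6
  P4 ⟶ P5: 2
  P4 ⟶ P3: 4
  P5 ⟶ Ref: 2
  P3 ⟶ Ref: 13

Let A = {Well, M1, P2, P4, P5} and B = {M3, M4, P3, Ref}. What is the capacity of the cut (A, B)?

Edges leaving {Well, M1, P2, P4, P5}: Well→M3 (14), M1→M4 (7), P2→P3 (4), P4→P3 (4), P5→Ref (2).
Cut capacity = 14 + 7 + 4 + 4 + 2 = 31.

31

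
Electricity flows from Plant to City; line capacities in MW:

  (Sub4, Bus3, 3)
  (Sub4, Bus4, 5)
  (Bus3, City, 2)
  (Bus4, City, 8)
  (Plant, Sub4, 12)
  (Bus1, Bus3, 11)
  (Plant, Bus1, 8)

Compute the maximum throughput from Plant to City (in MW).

Augment Plant→Sub4→Bus4→City: bottleneck 5, flow now 5.
Augment Plant→Sub4→Bus3→City: bottleneck 2, flow now 7.
No augmenting path remains; maximum flow = 7.
In the residual graph, reachable from Plant: {Plant, Sub4, Bus1, Bus3}.
Min-cut edges: Sub4→Bus4 (5), Bus3→City (2); capacity 5 + 2 = 7.
This cut is saturated, so no flow can exceed 7.

7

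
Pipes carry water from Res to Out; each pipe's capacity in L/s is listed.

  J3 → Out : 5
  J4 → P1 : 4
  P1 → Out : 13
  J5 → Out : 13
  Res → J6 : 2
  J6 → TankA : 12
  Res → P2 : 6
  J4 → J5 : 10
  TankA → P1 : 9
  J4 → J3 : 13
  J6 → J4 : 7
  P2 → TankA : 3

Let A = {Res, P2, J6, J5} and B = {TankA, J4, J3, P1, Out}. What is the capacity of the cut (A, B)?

Edges leaving {Res, P2, J6, J5}: P2→TankA (3), J6→TankA (12), J6→J4 (7), J5→Out (13).
Cut capacity = 3 + 12 + 7 + 13 = 35.

35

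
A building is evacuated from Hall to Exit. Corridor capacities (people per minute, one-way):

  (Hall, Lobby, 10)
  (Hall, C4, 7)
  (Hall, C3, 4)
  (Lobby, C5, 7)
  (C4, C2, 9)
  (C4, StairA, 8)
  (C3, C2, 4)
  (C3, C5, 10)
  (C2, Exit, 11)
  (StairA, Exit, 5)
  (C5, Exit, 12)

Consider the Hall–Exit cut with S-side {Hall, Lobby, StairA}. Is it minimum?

No — its capacity is 23, but the minimum cut has capacity 18.

Given cut capacity: 7 + 4 + 7 + 5 = 23.
Augment Hall→Lobby→C5→Exit: bottleneck 7, flow now 7.
Augment Hall→C4→C2→Exit: bottleneck 7, flow now 14.
Augment Hall→C3→C2→Exit: bottleneck 4, flow now 18.
No augmenting path remains; maximum flow = 18.
In the residual graph, reachable from Hall: {Hall, Lobby}.
Min-cut edges: Hall→C4 (7), Hall→C3 (4), Lobby→C5 (7); capacity 7 + 4 + 7 = 18.
Cut capacity 23 exceeds the max flow 18, so it is not minimum.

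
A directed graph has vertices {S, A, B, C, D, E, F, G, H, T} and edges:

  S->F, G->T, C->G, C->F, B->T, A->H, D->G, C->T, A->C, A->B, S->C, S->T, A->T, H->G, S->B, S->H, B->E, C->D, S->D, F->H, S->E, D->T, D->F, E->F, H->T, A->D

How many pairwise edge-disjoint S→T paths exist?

6

Assign every edge capacity 1; by Menger, the answer equals the max flow.
Path S→T (+1); total 1.
Path S→B→T (+1); total 2.
Path S→C→T (+1); total 3.
Path S→D→T (+1); total 4.
Path S→H→T (+1); total 5.
Path S→F→H→G→T (+1); total 6.
No residual S→T path; max flow = 6.
Certifying cut of size 6: {F→H, S→B, S→C, S→D, S→H, S→T}.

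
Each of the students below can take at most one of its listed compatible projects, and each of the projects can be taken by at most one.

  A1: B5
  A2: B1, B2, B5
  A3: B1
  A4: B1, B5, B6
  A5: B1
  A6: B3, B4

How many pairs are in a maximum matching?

Unit-capacity flow: source→left, listed edges, right→sink; max matching = max flow.
Augmenting path A1→B5 (+1); matched 1.
Augmenting path A2→B1 (+1); matched 2.
Augmenting path A4→B6 (+1); matched 3.
Augmenting path A6→B3 (+1); matched 4.
Augmenting path A3→B1→A2→B2 (+1); matched 5.
No augmenting path remains; maximum matching = 5.
König certificate: {A1, A2, A4, A6, B1} is a vertex cover of size 5 (every listed pair touches it), so no matching can be larger.

5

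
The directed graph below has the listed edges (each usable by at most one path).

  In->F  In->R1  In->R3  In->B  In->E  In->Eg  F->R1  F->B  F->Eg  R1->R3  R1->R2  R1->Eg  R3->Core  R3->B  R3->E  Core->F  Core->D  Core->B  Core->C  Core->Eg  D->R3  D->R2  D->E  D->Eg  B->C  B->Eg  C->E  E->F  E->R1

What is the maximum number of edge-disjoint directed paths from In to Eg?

5

Assign every edge capacity 1; by Menger, the answer equals the max flow.
Path In→Eg (+1); total 1.
Path In→F→Eg (+1); total 2.
Path In→R1→Eg (+1); total 3.
Path In→B→Eg (+1); total 4.
Path In→R3→Core→Eg (+1); total 5.
No residual In→Eg path; max flow = 5.
Certifying cut of size 5: {B→Eg, F→Eg, In→Eg, R1→Eg, R3→Core}.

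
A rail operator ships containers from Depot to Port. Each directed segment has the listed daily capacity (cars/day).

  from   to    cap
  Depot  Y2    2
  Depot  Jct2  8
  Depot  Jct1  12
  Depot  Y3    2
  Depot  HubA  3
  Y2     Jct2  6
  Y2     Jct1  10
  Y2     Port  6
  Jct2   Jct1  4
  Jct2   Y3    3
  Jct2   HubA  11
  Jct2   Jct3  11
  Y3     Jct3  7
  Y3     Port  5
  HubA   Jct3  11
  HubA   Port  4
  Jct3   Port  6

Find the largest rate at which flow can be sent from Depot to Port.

15

Augment Depot→Y2→Port: bottleneck 2, flow now 2.
Augment Depot→Y3→Port: bottleneck 2, flow now 4.
Augment Depot→HubA→Port: bottleneck 3, flow now 7.
Augment Depot→Jct2→Y3→Port: bottleneck 3, flow now 10.
Augment Depot→Jct2→HubA→Port: bottleneck 1, flow now 11.
Augment Depot→Jct2→Jct3→Port: bottleneck 4, flow now 15.
No augmenting path remains; maximum flow = 15.
In the residual graph, reachable from Depot: {Depot, Jct1}.
Min-cut edges: Depot→Y2 (2), Depot→Jct2 (8), Depot→Y3 (2), Depot→HubA (3); capacity 2 + 8 + 2 + 3 = 15.
This cut is saturated, so no flow can exceed 15.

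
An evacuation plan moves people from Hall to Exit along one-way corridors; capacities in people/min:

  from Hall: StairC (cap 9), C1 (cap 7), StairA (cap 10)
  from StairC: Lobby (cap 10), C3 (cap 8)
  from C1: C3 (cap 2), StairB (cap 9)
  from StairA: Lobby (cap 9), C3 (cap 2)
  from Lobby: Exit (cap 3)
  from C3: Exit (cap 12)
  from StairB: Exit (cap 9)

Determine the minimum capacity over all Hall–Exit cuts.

Augment Hall→StairC→Lobby→Exit: bottleneck 3, flow now 3.
Augment Hall→StairC→C3→Exit: bottleneck 6, flow now 9.
Augment Hall→C1→C3→Exit: bottleneck 2, flow now 11.
Augment Hall→C1→StairB→Exit: bottleneck 5, flow now 16.
Augment Hall→StairA→C3→Exit: bottleneck 2, flow now 18.
Augment Hall→StairA→Lobby→StairC→C3→Exit: bottleneck 2, flow now 20. (uses reverse residual edge)
No augmenting path remains; maximum flow = 20.
By max-flow min-cut, the minimum cut capacity equals the max flow.
In the residual graph, reachable from Hall: {Hall, StairC, StairA, Lobby}.
Min-cut edges: Hall→C1 (7), StairC→C3 (8), StairA→C3 (2), Lobby→Exit (3); capacity 7 + 8 + 2 + 3 = 20.

20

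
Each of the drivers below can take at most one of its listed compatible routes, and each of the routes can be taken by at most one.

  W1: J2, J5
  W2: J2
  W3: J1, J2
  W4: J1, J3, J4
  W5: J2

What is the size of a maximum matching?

Unit-capacity flow: source→left, listed edges, right→sink; max matching = max flow.
Augmenting path W1→J2 (+1); matched 1.
Augmenting path W3→J1 (+1); matched 2.
Augmenting path W4→J3 (+1); matched 3.
Augmenting path W2→J2→W1→J5 (+1); matched 4.
No augmenting path remains; maximum matching = 4.
König certificate: {W1, W3, W4, J2} is a vertex cover of size 4 (every listed pair touches it), so no matching can be larger.

4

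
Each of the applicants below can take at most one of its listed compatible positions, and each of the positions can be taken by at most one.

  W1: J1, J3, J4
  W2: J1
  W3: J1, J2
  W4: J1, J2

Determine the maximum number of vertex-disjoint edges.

Unit-capacity flow: source→left, listed edges, right→sink; max matching = max flow.
Augmenting path W1→J1 (+1); matched 1.
Augmenting path W3→J2 (+1); matched 2.
Augmenting path W2→J1→W1→J3 (+1); matched 3.
No augmenting path remains; maximum matching = 3.
König certificate: {W1, J1, J2} is a vertex cover of size 3 (every listed pair touches it), so no matching can be larger.

3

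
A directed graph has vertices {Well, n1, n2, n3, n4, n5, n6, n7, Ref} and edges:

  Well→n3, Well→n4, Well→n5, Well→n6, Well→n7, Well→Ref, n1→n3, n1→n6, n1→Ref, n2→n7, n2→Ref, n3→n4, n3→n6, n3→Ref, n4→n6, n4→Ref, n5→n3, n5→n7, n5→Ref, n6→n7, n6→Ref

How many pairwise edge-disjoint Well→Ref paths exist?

5

Assign every edge capacity 1; by Menger, the answer equals the max flow.
Path Well→Ref (+1); total 1.
Path Well→n3→Ref (+1); total 2.
Path Well→n4→Ref (+1); total 3.
Path Well→n5→Ref (+1); total 4.
Path Well→n6→Ref (+1); total 5.
No residual Well→Ref path; max flow = 5.
Certifying cut of size 5: {Well→Ref, Well→n3, Well→n4, Well→n5, Well→n6}.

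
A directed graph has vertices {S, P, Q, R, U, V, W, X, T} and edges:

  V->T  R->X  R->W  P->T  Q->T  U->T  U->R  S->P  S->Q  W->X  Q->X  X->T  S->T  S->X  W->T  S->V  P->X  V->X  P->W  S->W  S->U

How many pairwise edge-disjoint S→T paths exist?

7

Assign every edge capacity 1; by Menger, the answer equals the max flow.
Path S→T (+1); total 1.
Path S→P→T (+1); total 2.
Path S→Q→T (+1); total 3.
Path S→U→T (+1); total 4.
Path S→V→T (+1); total 5.
Path S→W→T (+1); total 6.
Path S→X→T (+1); total 7.
No residual S→T path; max flow = 7.
Certifying cut of size 7: {S→P, S→Q, S→T, S→U, S→V, S→W, S→X}.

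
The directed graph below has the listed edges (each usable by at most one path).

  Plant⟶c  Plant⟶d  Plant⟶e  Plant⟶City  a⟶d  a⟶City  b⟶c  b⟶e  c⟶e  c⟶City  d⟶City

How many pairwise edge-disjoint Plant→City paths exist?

3

Assign every edge capacity 1; by Menger, the answer equals the max flow.
Path Plant→City (+1); total 1.
Path Plant→c→City (+1); total 2.
Path Plant→d→City (+1); total 3.
No residual Plant→City path; max flow = 3.
Certifying cut of size 3: {Plant→City, Plant→c, Plant→d}.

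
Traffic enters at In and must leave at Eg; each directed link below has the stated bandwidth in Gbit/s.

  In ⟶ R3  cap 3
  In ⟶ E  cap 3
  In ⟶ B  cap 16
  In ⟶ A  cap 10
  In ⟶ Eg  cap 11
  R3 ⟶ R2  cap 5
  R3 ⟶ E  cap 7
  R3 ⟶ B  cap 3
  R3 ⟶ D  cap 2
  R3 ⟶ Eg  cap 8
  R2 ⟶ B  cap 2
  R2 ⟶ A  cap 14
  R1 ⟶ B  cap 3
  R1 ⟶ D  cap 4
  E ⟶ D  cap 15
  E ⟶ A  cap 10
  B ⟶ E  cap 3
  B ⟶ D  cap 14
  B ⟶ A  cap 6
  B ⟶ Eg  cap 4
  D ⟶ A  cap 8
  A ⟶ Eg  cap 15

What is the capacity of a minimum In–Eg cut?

Augment In→Eg: bottleneck 11, flow now 11.
Augment In→R3→Eg: bottleneck 3, flow now 14.
Augment In→B→Eg: bottleneck 4, flow now 18.
Augment In→A→Eg: bottleneck 10, flow now 28.
Augment In→E→A→Eg: bottleneck 3, flow now 31.
Augment In→B→A→Eg: bottleneck 2, flow now 33.
No augmenting path remains; maximum flow = 33.
By max-flow min-cut, the minimum cut capacity equals the max flow.
In the residual graph, reachable from In: {In, E, B, D, A}.
Min-cut edges: In→R3 (3), In→Eg (11), B→Eg (4), A→Eg (15); capacity 3 + 11 + 4 + 15 = 33.

33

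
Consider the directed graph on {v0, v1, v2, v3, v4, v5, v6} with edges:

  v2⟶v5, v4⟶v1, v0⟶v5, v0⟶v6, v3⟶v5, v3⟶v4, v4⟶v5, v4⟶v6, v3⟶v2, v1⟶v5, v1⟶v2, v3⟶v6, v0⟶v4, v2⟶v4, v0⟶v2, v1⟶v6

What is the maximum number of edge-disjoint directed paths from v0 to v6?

Assign every edge capacity 1; by Menger, the answer equals the max flow.
Path v0→v6 (+1); total 1.
Path v0→v4→v6 (+1); total 2.
Path v0→v2→v4→v1→v6 (+1); total 3.
No residual v0→v6 path; max flow = 3.
Certifying cut of size 3: {v0→v2, v0→v4, v0→v6}.

3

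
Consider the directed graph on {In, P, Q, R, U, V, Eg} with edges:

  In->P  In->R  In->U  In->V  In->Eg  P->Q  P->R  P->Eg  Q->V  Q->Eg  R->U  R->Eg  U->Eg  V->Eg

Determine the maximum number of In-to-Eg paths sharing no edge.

Assign every edge capacity 1; by Menger, the answer equals the max flow.
Path In→Eg (+1); total 1.
Path In→P→Eg (+1); total 2.
Path In→R→Eg (+1); total 3.
Path In→U→Eg (+1); total 4.
Path In→V→Eg (+1); total 5.
No residual In→Eg path; max flow = 5.
Certifying cut of size 5: {In→Eg, In→P, In→R, In→U, In→V}.

5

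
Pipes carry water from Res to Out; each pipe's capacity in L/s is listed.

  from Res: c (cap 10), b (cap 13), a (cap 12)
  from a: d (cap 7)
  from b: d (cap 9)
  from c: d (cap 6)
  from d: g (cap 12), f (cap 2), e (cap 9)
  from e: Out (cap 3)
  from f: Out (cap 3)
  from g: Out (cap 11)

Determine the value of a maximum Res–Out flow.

16

Augment Res→a→d→e→Out: bottleneck 3, flow now 3.
Augment Res→a→d→f→Out: bottleneck 2, flow now 5.
Augment Res→a→d→g→Out: bottleneck 2, flow now 7.
Augment Res→b→d→g→Out: bottleneck 9, flow now 16.
No augmenting path remains; maximum flow = 16.
In the residual graph, reachable from Res: {Res, a, b, c, d, e, g}.
Min-cut edges: d→f (2), e→Out (3), g→Out (11); capacity 2 + 3 + 11 = 16.
This cut is saturated, so no flow can exceed 16.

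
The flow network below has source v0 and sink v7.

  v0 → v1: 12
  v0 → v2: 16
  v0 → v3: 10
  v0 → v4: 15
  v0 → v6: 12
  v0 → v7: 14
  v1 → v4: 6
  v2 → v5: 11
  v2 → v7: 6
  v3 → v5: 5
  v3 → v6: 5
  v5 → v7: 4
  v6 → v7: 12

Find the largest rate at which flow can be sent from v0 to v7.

Augment v0→v7: bottleneck 14, flow now 14.
Augment v0→v2→v7: bottleneck 6, flow now 20.
Augment v0→v6→v7: bottleneck 12, flow now 32.
Augment v0→v2→v5→v7: bottleneck 4, flow now 36.
No augmenting path remains; maximum flow = 36.
In the residual graph, reachable from v0: {v0, v1, v2, v3, v4, v5, v6}.
Min-cut edges: v0→v7 (14), v2→v7 (6), v5→v7 (4), v6→v7 (12); capacity 14 + 6 + 4 + 12 = 36.
This cut is saturated, so no flow can exceed 36.

36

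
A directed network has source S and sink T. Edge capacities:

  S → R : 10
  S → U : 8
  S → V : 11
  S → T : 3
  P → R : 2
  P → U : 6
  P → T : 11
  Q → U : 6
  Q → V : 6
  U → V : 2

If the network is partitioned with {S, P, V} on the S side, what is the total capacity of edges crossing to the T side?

Edges leaving {S, P, V}: S→R (10), S→U (8), S→T (3), P→R (2), P→U (6), P→T (11).
Cut capacity = 10 + 8 + 3 + 2 + 6 + 11 = 40.

40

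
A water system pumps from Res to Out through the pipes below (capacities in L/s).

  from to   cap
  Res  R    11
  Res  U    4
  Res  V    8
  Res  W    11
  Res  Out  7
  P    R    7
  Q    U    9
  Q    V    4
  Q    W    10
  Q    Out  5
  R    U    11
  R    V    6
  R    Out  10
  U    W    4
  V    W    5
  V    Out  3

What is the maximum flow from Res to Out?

20

Augment Res→Out: bottleneck 7, flow now 7.
Augment Res→R→Out: bottleneck 10, flow now 17.
Augment Res→V→Out: bottleneck 3, flow now 20.
No augmenting path remains; maximum flow = 20.
In the residual graph, reachable from Res: {Res, R, U, V, W}.
Min-cut edges: Res→Out (7), R→Out (10), V→Out (3); capacity 7 + 10 + 3 = 20.
This cut is saturated, so no flow can exceed 20.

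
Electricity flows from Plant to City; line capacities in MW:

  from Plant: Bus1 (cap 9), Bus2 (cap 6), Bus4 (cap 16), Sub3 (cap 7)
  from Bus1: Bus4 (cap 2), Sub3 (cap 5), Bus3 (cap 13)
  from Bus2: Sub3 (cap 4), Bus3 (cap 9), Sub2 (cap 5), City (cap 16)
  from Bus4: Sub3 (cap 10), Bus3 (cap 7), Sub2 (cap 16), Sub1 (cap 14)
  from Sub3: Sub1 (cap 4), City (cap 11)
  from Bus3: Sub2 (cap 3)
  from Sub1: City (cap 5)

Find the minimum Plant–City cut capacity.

22

Augment Plant→Bus2→City: bottleneck 6, flow now 6.
Augment Plant→Sub3→City: bottleneck 7, flow now 13.
Augment Plant→Bus1→Sub3→City: bottleneck 4, flow now 17.
Augment Plant→Bus4→Sub1→City: bottleneck 5, flow now 22.
No augmenting path remains; maximum flow = 22.
By max-flow min-cut, the minimum cut capacity equals the max flow.
In the residual graph, reachable from Plant: {Plant, Bus1, Bus4, Sub3, Bus3, Sub2, Sub1}.
Min-cut edges: Plant→Bus2 (6), Sub3→City (11), Sub1→City (5); capacity 6 + 11 + 5 = 22.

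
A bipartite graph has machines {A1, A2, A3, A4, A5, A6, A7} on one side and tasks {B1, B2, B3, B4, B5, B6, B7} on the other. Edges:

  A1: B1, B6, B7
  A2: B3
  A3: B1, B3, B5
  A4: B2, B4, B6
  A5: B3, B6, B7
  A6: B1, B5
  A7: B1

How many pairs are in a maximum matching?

6

Unit-capacity flow: source→left, listed edges, right→sink; max matching = max flow.
Augmenting path A1→B1 (+1); matched 1.
Augmenting path A2→B3 (+1); matched 2.
Augmenting path A3→B5 (+1); matched 3.
Augmenting path A4→B2 (+1); matched 4.
Augmenting path A5→B6 (+1); matched 5.
Augmenting path A6→B1→A1→B7 (+1); matched 6.
No augmenting path remains; maximum matching = 6.
König certificate: {A1, A4, A5, B1, B3, B5} is a vertex cover of size 6 (every listed pair touches it), so no matching can be larger.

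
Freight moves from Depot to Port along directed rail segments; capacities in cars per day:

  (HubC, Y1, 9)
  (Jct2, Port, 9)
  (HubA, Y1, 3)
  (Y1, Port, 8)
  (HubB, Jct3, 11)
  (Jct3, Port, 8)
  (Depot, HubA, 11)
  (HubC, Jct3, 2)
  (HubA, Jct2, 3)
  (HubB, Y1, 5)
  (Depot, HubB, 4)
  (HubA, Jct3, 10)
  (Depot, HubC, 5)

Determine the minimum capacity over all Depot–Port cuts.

19

Augment Depot→HubB→Jct3→Port: bottleneck 4, flow now 4.
Augment Depot→HubA→Jct2→Port: bottleneck 3, flow now 7.
Augment Depot→HubA→Jct3→Port: bottleneck 4, flow now 11.
Augment Depot→HubA→Y1→Port: bottleneck 3, flow now 14.
Augment Depot→HubC→Y1→Port: bottleneck 5, flow now 19.
No augmenting path remains; maximum flow = 19.
By max-flow min-cut, the minimum cut capacity equals the max flow.
In the residual graph, reachable from Depot: {Depot, HubB, HubA, HubC, Jct3, Y1}.
Min-cut edges: HubA→Jct2 (3), Jct3→Port (8), Y1→Port (8); capacity 3 + 8 + 8 = 19.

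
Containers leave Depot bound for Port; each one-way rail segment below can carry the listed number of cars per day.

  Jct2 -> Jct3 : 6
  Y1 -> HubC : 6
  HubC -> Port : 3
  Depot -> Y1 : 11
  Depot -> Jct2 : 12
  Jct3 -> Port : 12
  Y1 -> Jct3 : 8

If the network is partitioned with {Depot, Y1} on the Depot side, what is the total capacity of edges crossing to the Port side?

26

Edges leaving {Depot, Y1}: Depot→Jct2 (12), Y1→Jct3 (8), Y1→HubC (6).
Cut capacity = 12 + 8 + 6 = 26.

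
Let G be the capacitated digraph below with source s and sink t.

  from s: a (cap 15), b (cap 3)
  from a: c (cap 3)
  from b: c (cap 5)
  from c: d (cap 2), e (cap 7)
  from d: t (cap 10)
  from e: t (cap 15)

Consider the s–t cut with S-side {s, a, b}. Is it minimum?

No — its capacity is 8, but the minimum cut has capacity 6.

Given cut capacity: 3 + 5 = 8.
Augment s→a→c→d→t: bottleneck 2, flow now 2.
Augment s→a→c→e→t: bottleneck 1, flow now 3.
Augment s→b→c→e→t: bottleneck 3, flow now 6.
No augmenting path remains; maximum flow = 6.
In the residual graph, reachable from s: {s, a}.
Min-cut edges: s→b (3), a→c (3); capacity 3 + 3 = 6.
Cut capacity 8 exceeds the max flow 6, so it is not minimum.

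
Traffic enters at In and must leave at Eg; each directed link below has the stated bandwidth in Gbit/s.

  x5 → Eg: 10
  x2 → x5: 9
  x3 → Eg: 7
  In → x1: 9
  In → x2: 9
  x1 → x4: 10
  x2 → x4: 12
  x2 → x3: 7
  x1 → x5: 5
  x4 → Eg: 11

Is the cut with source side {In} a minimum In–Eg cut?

Yes — it is a minimum cut (capacity 18).

Given cut capacity: 9 + 9 = 18.
Augment In→x1→x4→Eg: bottleneck 9, flow now 9.
Augment In→x2→x3→Eg: bottleneck 7, flow now 16.
Augment In→x2→x4→Eg: bottleneck 2, flow now 18.
No augmenting path remains; maximum flow = 18.
Cut capacity 18 equals the max flow, so it is a minimum cut.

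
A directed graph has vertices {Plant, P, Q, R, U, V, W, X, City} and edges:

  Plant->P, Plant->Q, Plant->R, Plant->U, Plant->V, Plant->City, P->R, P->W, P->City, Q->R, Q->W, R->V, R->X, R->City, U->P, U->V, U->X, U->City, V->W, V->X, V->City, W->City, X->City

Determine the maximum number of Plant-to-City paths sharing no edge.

6

Assign every edge capacity 1; by Menger, the answer equals the max flow.
Path Plant→City (+1); total 1.
Path Plant→P→City (+1); total 2.
Path Plant→R→City (+1); total 3.
Path Plant→U→City (+1); total 4.
Path Plant→V→City (+1); total 5.
Path Plant→Q→W→City (+1); total 6.
No residual Plant→City path; max flow = 6.
Certifying cut of size 6: {Plant→City, Plant→P, Plant→Q, Plant→R, Plant→U, Plant→V}.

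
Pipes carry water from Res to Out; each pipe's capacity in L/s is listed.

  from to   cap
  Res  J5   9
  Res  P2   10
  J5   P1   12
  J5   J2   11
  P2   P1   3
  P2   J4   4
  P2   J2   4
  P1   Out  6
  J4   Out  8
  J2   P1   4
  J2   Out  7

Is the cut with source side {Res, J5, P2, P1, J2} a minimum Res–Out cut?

Given cut capacity: 4 + 6 + 7 = 17.
Augment Res→J5→P1→Out: bottleneck 6, flow now 6.
Augment Res→J5→J2→Out: bottleneck 3, flow now 9.
Augment Res→P2→J4→Out: bottleneck 4, flow now 13.
Augment Res→P2→J2→Out: bottleneck 4, flow now 17.
No augmenting path remains; maximum flow = 17.
Cut capacity 17 equals the max flow, so it is a minimum cut.

Yes — it is a minimum cut (capacity 17).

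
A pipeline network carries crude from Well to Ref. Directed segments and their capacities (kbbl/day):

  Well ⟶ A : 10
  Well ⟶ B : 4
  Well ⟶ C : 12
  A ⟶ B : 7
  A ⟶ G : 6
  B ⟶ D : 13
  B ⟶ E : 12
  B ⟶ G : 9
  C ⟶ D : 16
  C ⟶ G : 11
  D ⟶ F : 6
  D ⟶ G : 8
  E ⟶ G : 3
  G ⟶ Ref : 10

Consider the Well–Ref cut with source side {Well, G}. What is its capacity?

Edges leaving {Well, G}: Well→A (10), Well→B (4), Well→C (12), G→Ref (10).
Cut capacity = 10 + 4 + 12 + 10 = 36.

36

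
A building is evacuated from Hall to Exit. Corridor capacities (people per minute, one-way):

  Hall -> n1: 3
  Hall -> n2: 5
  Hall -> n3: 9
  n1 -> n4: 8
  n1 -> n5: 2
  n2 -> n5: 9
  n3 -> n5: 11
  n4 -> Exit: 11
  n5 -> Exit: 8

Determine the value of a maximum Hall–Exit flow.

11

Augment Hall→n1→n4→Exit: bottleneck 3, flow now 3.
Augment Hall→n2→n5→Exit: bottleneck 5, flow now 8.
Augment Hall→n3→n5→Exit: bottleneck 3, flow now 11.
No augmenting path remains; maximum flow = 11.
In the residual graph, reachable from Hall: {Hall, n2, n3, n5}.
Min-cut edges: Hall→n1 (3), n5→Exit (8); capacity 3 + 8 = 11.
This cut is saturated, so no flow can exceed 11.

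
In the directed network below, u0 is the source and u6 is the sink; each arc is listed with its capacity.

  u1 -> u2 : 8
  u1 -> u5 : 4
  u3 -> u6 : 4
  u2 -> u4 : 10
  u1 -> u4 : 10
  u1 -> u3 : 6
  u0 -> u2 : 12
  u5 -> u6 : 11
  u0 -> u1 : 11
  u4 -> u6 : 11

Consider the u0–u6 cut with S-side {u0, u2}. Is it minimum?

Given cut capacity: 11 + 10 = 21.
Augment u0→u1→u3→u6: bottleneck 4, flow now 4.
Augment u0→u1→u4→u6: bottleneck 7, flow now 11.
Augment u0→u2→u4→u6: bottleneck 4, flow now 15.
Augment u0→u2→u4→u1→u5→u6: bottleneck 4, flow now 19. (uses reverse residual edge)
No augmenting path remains; maximum flow = 19.
In the residual graph, reachable from u0: {u0, u1, u2, u3, u4}.
Min-cut edges: u1→u5 (4), u3→u6 (4), u4→u6 (11); capacity 4 + 4 + 11 = 19.
Cut capacity 21 exceeds the max flow 19, so it is not minimum.

No — its capacity is 21, but the minimum cut has capacity 19.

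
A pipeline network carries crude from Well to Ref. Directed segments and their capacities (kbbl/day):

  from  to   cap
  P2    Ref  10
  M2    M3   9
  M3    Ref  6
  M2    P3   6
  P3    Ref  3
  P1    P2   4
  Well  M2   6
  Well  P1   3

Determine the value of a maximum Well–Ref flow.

Augment Well→P1→P2→Ref: bottleneck 3, flow now 3.
Augment Well→M2→P3→Ref: bottleneck 3, flow now 6.
Augment Well→M2→M3→Ref: bottleneck 3, flow now 9.
No augmenting path remains; maximum flow = 9.
In the residual graph, reachable from Well: {Well}.
Min-cut edges: Well→P1 (3), Well→M2 (6); capacity 3 + 6 = 9.
This cut is saturated, so no flow can exceed 9.

9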